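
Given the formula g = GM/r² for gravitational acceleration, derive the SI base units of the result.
Units of each symbol in g = GM/r²:
  G (gravitational constant): m³/(kg·s²)
  M (mass): kg
  r (distance): m  → to the power 2 in the denominator, contributes 1/m²

Multiplying the contributions: [m³/(kg·s²)] · [kg] · [1/m²]
Adding exponents of each base unit: m: 1, s: -2
SI base units of gravitational acceleration: m/s²

Answer: m/s²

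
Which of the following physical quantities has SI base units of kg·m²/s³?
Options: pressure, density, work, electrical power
Checking the SI base units of each option:
  pressure (P = F/A): kg/(m·s²)  ✗
  density (ρ = m/V): kg/m³  ✗
  work (W = Fd): kg·m²/s²  ✗
  electrical power (P = IV): kg·m²/s³  ✓ matches

Only electrical power has units kg·m²/s³.

Answer: electrical power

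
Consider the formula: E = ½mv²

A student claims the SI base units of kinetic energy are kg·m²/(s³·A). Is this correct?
Units of each symbol in E = ½mv²:
  m (mass): kg
  v (speed): m/s  → to the power 2, contributes m²/s²
  The factor ½ is dimensionless.

Multiplying the contributions: [kg] · [m²/s²]
Adding exponents of each base unit: kg: 1, m: 2, s: -2
SI base units of kinetic energy: kg·m²/s²

The claimed units kg·m²/(s³·A) (exponents kg: 1, m: 2, s: -3, A: -1) do not match the derived units kg·m²/s² (exponents kg: 1, m: 2, s: -2), so the claim is incorrect.

Answer: No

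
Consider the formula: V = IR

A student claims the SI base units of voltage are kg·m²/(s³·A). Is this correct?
Units of each symbol in V = IR:
  I (current): A
  R (resistance, in ohms): kg·m²/(s³·A²)

Multiplying the contributions: [A] · [kg·m²/(s³·A²)]
Adding exponents of each base unit: kg: 1, m: 2, s: -3, A: -1
SI base units of voltage: kg·m²/(s³·A)

The claimed units kg·m²/(s³·A) match the derived units, so the claim is correct.

Answer: Yes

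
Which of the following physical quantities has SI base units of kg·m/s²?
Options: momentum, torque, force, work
Checking the SI base units of each option:
  momentum (p = mv): kg·m/s  ✗
  torque (τ = Fr): kg·m²/s²  ✗
  force (F = ma): kg·m/s²  ✓ matches
  work (W = Fd): kg·m²/s²  ✗

Only force has units kg·m/s².

Answer: force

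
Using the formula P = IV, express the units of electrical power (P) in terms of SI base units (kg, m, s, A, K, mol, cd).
Units of each symbol in P = IV:
  I (current): A
  V (voltage, in volts): kg·m²/(s³·A)

Multiplying the contributions: [A] · [kg·m²/(s³·A)]
Adding exponents of each base unit: kg: 1, m: 2, s: -3
SI base units of electrical power: kg·m²/s³

Answer: kg·m²/s³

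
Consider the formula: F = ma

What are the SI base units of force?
Units of each symbol in F = ma:
  m (mass): kg
  a (acceleration): m/s²

Multiplying the contributions: [kg] · [m/s²]
Adding exponents of each base unit: kg: 1, m: 1, s: -2
SI base units of force: kg·m/s²

Answer: kg·m/s²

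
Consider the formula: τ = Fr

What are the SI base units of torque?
Units of each symbol in τ = Fr:
  F (force): kg·m/s²
  r (lever arm): m

Multiplying the contributions: [kg·m/s²] · [m]
Adding exponents of each base unit: kg: 1, m: 2, s: -2
SI base units of torque: kg·m²/s²

Answer: kg·m²/s²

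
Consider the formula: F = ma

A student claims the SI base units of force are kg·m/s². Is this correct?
Units of each symbol in F = ma:
  m (mass): kg
  a (acceleration): m/s²

Multiplying the contributions: [kg] · [m/s²]
Adding exponents of each base unit: kg: 1, m: 1, s: -2
SI base units of force: kg·m/s²

The claimed units kg·m/s² match the derived units, so the claim is correct.

Answer: Yes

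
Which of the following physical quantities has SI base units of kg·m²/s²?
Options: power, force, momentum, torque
Checking the SI base units of each option:
  power (P = W/t): kg·m²/s³  ✗
  force (F = ma): kg·m/s²  ✗
  momentum (p = mv): kg·m/s  ✗
  torque (τ = Fr): kg·m²/s²  ✓ matches

Only torque has units kg·m²/s².

Answer: torque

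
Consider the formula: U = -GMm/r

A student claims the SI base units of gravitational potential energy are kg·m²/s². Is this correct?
Units of each symbol in U = -GMm/r:
  G (gravitational constant): m³/(kg·s²)
  M (mass): kg
  m (mass): kg
  r (distance): m  → in the denominator, contributes 1/m
  The minus sign does not affect the units.

Multiplying the contributions: [m³/(kg·s²)] · [kg] · [kg] · [1/m]
Adding exponents of each base unit: kg: 1, m: 2, s: -2
SI base units of gravitational potential energy: kg·m²/s²

The claimed units kg·m²/s² match the derived units, so the claim is correct.

Answer: Yes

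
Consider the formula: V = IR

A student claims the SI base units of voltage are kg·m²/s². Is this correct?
Units of each symbol in V = IR:
  I (current): A
  R (resistance, in ohms): kg·m²/(s³·A²)

Multiplying the contributions: [A] · [kg·m²/(s³·A²)]
Adding exponents of each base unit: kg: 1, m: 2, s: -3, A: -1
SI base units of voltage: kg·m²/(s³·A)

The claimed units kg·m²/s² (exponents kg: 1, m: 2, s: -2) do not match the derived units kg·m²/(s³·A) (exponents kg: 1, m: 2, s: -3, A: -1), so the claim is incorrect.

Answer: No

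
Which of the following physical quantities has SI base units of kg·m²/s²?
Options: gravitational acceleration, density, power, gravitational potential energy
Checking the SI base units of each option:
  gravitational acceleration (g = GM/r²): m/s²  ✗
  density (ρ = m/V): kg/m³  ✗
  power (P = W/t): kg·m²/s³  ✗
  gravitational potential energy (U = -GMm/r): kg·m²/s²  ✓ matches

Only gravitational potential energy has units kg·m²/s².

Answer: gravitational potential energy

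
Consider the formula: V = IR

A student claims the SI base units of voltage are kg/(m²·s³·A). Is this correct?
Units of each symbol in V = IR:
  I (current): A
  R (resistance, in ohms): kg·m²/(s³·A²)

Multiplying the contributions: [A] · [kg·m²/(s³·A²)]
Adding exponents of each base unit: kg: 1, m: 2, s: -3, A: -1
SI base units of voltage: kg·m²/(s³·A)

The claimed units kg/(m²·s³·A) (exponents kg: 1, m: -2, s: -3, A: -1) do not match the derived units kg·m²/(s³·A) (exponents kg: 1, m: 2, s: -3, A: -1), so the claim is incorrect.

Answer: No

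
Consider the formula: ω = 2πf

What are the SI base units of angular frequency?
Units of each symbol in ω = 2πf:
  f (frequency): 1/s
  The factor 2π is dimensionless.

Multiplying the contributions: [1/s]
Adding exponents of each base unit: s: -1
SI base units of angular frequency: 1/s

Answer: 1/s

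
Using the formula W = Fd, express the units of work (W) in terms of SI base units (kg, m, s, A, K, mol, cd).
Units of each symbol in W = Fd:
  F (force): kg·m/s²
  d (displacement): m

Multiplying the contributions: [kg·m/s²] · [m]
Adding exponents of each base unit: kg: 1, m: 2, s: -2
SI base units of work: kg·m²/s²

Answer: kg·m²/s²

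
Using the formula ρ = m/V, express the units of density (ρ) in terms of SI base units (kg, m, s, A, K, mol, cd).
Units of each symbol in ρ = m/V:
  m (mass): kg
  V (volume): m³  → in the denominator, contributes 1/m³

Multiplying the contributions: [kg] · [1/m³]
Adding exponents of each base unit: kg: 1, m: -3
SI base units of density: kg/m³

Answer: kg/m³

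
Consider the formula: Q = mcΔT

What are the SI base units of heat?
Units of each symbol in Q = mcΔT:
  m (mass): kg
  c (specific heat capacity, in J/(kg·K)): m²/(s²·K)
  ΔT (temperature change): K

Multiplying the contributions: [kg] · [m²/(s²·K)] · [K]
Adding exponents of each base unit: kg: 1, m: 2, s: -2
SI base units of heat: kg·m²/s²

Answer: kg·m²/s²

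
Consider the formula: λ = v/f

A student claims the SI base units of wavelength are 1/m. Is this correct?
Units of each symbol in λ = v/f:
  v (wave speed): m/s
  f (frequency): 1/s  → in the denominator, contributes s

Multiplying the contributions: [m/s] · [s]
Adding exponents of each base unit: m: 1
SI base units of wavelength: m

The claimed units 1/m (exponents m: -1) do not match the derived units m (exponents m: 1), so the claim is incorrect.

Answer: No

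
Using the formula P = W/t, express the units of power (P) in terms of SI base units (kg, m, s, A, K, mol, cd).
Units of each symbol in P = W/t:
  W (work): kg·m²/s²
  t (time): s  → in the denominator, contributes 1/s

Multiplying the contributions: [kg·m²/s²] · [1/s]
Adding exponents of each base unit: kg: 1, m: 2, s: -3
SI base units of power: kg·m²/s³

Answer: kg·m²/s³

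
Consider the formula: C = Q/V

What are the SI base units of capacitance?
Units of each symbol in C = Q/V:
  Q (charge, in coulombs): s·A
  V (voltage, in volts): kg·m²/(s³·A)  → in the denominator, contributes s³·A/(kg·m²)

Multiplying the contributions: [s·A] · [s³·A/(kg·m²)]
Adding exponents of each base unit: kg: -1, m: -2, s: 4, A: 2
SI base units of capacitance: s⁴·A²/(kg·m²)

Answer: s⁴·A²/(kg·m²)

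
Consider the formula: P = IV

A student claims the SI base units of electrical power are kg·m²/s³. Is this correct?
Units of each symbol in P = IV:
  I (current): A
  V (voltage, in volts): kg·m²/(s³·A)

Multiplying the contributions: [A] · [kg·m²/(s³·A)]
Adding exponents of each base unit: kg: 1, m: 2, s: -3
SI base units of electrical power: kg·m²/s³

The claimed units kg·m²/s³ match the derived units, so the claim is correct.

Answer: Yes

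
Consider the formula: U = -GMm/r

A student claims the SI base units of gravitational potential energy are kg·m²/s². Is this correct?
Units of each symbol in U = -GMm/r:
  G (gravitational constant): m³/(kg·s²)
  M (mass): kg
  m (mass): kg
  r (distance): m  → in the denominator, contributes 1/m
  The minus sign does not affect the units.

Multiplying the contributions: [m³/(kg·s²)] · [kg] · [kg] · [1/m]
Adding exponents of each base unit: kg: 1, m: 2, s: -2
SI base units of gravitational potential energy: kg·m²/s²

The claimed units kg·m²/s² match the derived units, so the claim is correct.

Answer: Yes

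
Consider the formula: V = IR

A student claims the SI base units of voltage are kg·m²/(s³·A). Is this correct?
Units of each symbol in V = IR:
  I (current): A
  R (resistance, in ohms): kg·m²/(s³·A²)

Multiplying the contributions: [A] · [kg·m²/(s³·A²)]
Adding exponents of each base unit: kg: 1, m: 2, s: -3, A: -1
SI base units of voltage: kg·m²/(s³·A)

The claimed units kg·m²/(s³·A) match the derived units, so the claim is correct.

Answer: Yes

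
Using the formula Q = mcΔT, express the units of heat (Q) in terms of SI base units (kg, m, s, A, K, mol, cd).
Units of each symbol in Q = mcΔT:
  m (mass): kg
  c (specific heat capacity, in J/(kg·K)): m²/(s²·K)
  ΔT (temperature change): K

Multiplying the contributions: [kg] · [m²/(s²·K)] · [K]
Adding exponents of each base unit: kg: 1, m: 2, s: -2
SI base units of heat: kg·m²/s²

Answer: kg·m²/s²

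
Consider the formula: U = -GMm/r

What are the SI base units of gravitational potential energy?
Units of each symbol in U = -GMm/r:
  G (gravitational constant): m³/(kg·s²)
  M (mass): kg
  m (mass): kg
  r (distance): m  → in the denominator, contributes 1/m
  The minus sign does not affect the units.

Multiplying the contributions: [m³/(kg·s²)] · [kg] · [kg] · [1/m]
Adding exponents of each base unit: kg: 1, m: 2, s: -2
SI base units of gravitational potential energy: kg·m²/s²

Answer: kg·m²/s²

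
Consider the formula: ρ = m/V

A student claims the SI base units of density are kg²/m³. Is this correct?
Units of each symbol in ρ = m/V:
  m (mass): kg
  V (volume): m³  → in the denominator, contributes 1/m³

Multiplying the contributions: [kg] · [1/m³]
Adding exponents of each base unit: kg: 1, m: -3
SI base units of density: kg/m³

The claimed units kg²/m³ (exponents kg: 2, m: -3) do not match the derived units kg/m³ (exponents kg: 1, m: -3), so the claim is incorrect.

Answer: No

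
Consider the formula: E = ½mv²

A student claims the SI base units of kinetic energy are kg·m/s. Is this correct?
Units of each symbol in E = ½mv²:
  m (mass): kg
  v (speed): m/s  → to the power 2, contributes m²/s²
  The factor ½ is dimensionless.

Multiplying the contributions: [kg] · [m²/s²]
Adding exponents of each base unit: kg: 1, m: 2, s: -2
SI base units of kinetic energy: kg·m²/s²

The claimed units kg·m/s (exponents kg: 1, m: 1, s: -1) do not match the derived units kg·m²/s² (exponents kg: 1, m: 2, s: -2), so the claim is incorrect.

Answer: No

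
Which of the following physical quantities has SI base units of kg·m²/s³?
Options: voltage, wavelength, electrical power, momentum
Checking the SI base units of each option:
  voltage (V = IR): kg·m²/(s³·A)  ✗
  wavelength (λ = v/f): m  ✗
  electrical power (P = IV): kg·m²/s³  ✓ matches
  momentum (p = mv): kg·m/s  ✗

Only electrical power has units kg·m²/s³.

Answer: electrical power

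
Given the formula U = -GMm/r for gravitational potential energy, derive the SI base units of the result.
Units of each symbol in U = -GMm/r:
  G (gravitational constant): m³/(kg·s²)
  M (mass): kg
  m (mass): kg
  r (distance): m  → in the denominator, contributes 1/m
  The minus sign does not affect the units.

Multiplying the contributions: [m³/(kg·s²)] · [kg] · [kg] · [1/m]
Adding exponents of each base unit: kg: 1, m: 2, s: -2
SI base units of gravitational potential energy: kg·m²/s²

Answer: kg·m²/s²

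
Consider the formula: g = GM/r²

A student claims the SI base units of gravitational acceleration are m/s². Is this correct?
Units of each symbol in g = GM/r²:
  G (gravitational constant): m³/(kg·s²)
  M (mass): kg
  r (distance): m  → to the power 2 in the denominator, contributes 1/m²

Multiplying the contributions: [m³/(kg·s²)] · [kg] · [1/m²]
Adding exponents of each base unit: m: 1, s: -2
SI base units of gravitational acceleration: m/s²

The claimed units m/s² match the derived units, so the claim is correct.

Answer: Yes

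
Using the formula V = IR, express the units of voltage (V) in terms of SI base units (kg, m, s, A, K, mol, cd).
Units of each symbol in V = IR:
  I (current): A
  R (resistance, in ohms): kg·m²/(s³·A²)

Multiplying the contributions: [A] · [kg·m²/(s³·A²)]
Adding exponents of each base unit: kg: 1, m: 2, s: -3, A: -1
SI base units of voltage: kg·m²/(s³·A)

Answer: kg·m²/(s³·A)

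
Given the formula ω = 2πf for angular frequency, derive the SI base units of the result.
Units of each symbol in ω = 2πf:
  f (frequency): 1/s
  The factor 2π is dimensionless.

Multiplying the contributions: [1/s]
Adding exponents of each base unit: s: -1
SI base units of angular frequency: 1/s

Answer: 1/s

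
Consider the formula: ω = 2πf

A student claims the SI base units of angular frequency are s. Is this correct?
Units of each symbol in ω = 2πf:
  f (frequency): 1/s
  The factor 2π is dimensionless.

Multiplying the contributions: [1/s]
Adding exponents of each base unit: s: -1
SI base units of angular frequency: 1/s

The claimed units s (exponents s: 1) do not match the derived units 1/s (exponents s: -1), so the claim is incorrect.

Answer: No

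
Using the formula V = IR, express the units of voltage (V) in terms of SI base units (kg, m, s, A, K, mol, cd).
Units of each symbol in V = IR:
  I (current): A
  R (resistance, in ohms): kg·m²/(s³·A²)

Multiplying the contributions: [A] · [kg·m²/(s³·A²)]
Adding exponents of each base unit: kg: 1, m: 2, s: -3, A: -1
SI base units of voltage: kg·m²/(s³·A)

Answer: kg·m²/(s³·A)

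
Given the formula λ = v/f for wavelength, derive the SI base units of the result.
Units of each symbol in λ = v/f:
  v (wave speed): m/s
  f (frequency): 1/s  → in the denominator, contributes s

Multiplying the contributions: [m/s] · [s]
Adding exponents of each base unit: m: 1
SI base units of wavelength: m

Answer: m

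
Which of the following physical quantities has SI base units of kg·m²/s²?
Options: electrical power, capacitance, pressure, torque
Checking the SI base units of each option:
  electrical power (P = IV): kg·m²/s³  ✗
  capacitance (C = Q/V): s⁴·A²/(kg·m²)  ✗
  pressure (P = F/A): kg/(m·s²)  ✗
  torque (τ = Fr): kg·m²/s²  ✓ matches

Only torque has units kg·m²/s².

Answer: torque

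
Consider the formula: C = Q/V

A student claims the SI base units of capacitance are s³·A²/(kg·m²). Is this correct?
Units of each symbol in C = Q/V:
  Q (charge, in coulombs): s·A
  V (voltage, in volts): kg·m²/(s³·A)  → in the denominator, contributes s³·A/(kg·m²)

Multiplying the contributions: [s·A] · [s³·A/(kg·m²)]
Adding exponents of each base unit: kg: -1, m: -2, s: 4, A: 2
SI base units of capacitance: s⁴·A²/(kg·m²)

The claimed units s³·A²/(kg·m²) (exponents kg: -1, m: -2, s: 3, A: 2) do not match the derived units s⁴·A²/(kg·m²) (exponents kg: -1, m: -2, s: 4, A: 2), so the claim is incorrect.

Answer: No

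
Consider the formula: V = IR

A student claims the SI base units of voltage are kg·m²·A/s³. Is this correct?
Units of each symbol in V = IR:
  I (current): A
  R (resistance, in ohms): kg·m²/(s³·A²)

Multiplying the contributions: [A] · [kg·m²/(s³·A²)]
Adding exponents of each base unit: kg: 1, m: 2, s: -3, A: -1
SI base units of voltage: kg·m²/(s³·A)

The claimed units kg·m²·A/s³ (exponents kg: 1, m: 2, s: -3, A: 1) do not match the derived units kg·m²/(s³·A) (exponents kg: 1, m: 2, s: -3, A: -1), so the claim is incorrect.

Answer: No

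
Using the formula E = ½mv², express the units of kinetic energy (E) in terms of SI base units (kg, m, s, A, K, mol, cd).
Units of each symbol in E = ½mv²:
  m (mass): kg
  v (speed): m/s  → to the power 2, contributes m²/s²
  The factor ½ is dimensionless.

Multiplying the contributions: [kg] · [m²/s²]
Adding exponents of each base unit: kg: 1, m: 2, s: -2
SI base units of kinetic energy: kg·m²/s²

Answer: kg·m²/s²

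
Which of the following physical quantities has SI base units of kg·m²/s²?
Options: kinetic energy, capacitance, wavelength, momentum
Checking the SI base units of each option:
  kinetic energy (E = ½mv²): kg·m²/s²  ✓ matches
  capacitance (C = Q/V): s⁴·A²/(kg·m²)  ✗
  wavelength (λ = v/f): m  ✗
  momentum (p = mv): kg·m/s  ✗

Only kinetic energy has units kg·m²/s².

Answer: kinetic energy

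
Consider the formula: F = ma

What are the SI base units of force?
Units of each symbol in F = ma:
  m (mass): kg
  a (acceleration): m/s²

Multiplying the contributions: [kg] · [m/s²]
Adding exponents of each base unit: kg: 1, m: 1, s: -2
SI base units of force: kg·m/s²

Answer: kg·m/s²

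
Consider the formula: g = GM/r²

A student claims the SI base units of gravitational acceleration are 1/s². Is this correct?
Units of each symbol in g = GM/r²:
  G (gravitational constant): m³/(kg·s²)
  M (mass): kg
  r (distance): m  → to the power 2 in the denominator, contributes 1/m²

Multiplying the contributions: [m³/(kg·s²)] · [kg] · [1/m²]
Adding exponents of each base unit: m: 1, s: -2
SI base units of gravitational acceleration: m/s²

The claimed units 1/s² (exponents s: -2) do not match the derived units m/s² (exponents m: 1, s: -2), so the claim is incorrect.

Answer: No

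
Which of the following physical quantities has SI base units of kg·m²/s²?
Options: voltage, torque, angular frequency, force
Checking the SI base units of each option:
  voltage (V = IR): kg·m²/(s³·A)  ✗
  torque (τ = Fr): kg·m²/s²  ✓ matches
  angular frequency (ω = 2πf): 1/s  ✗
  force (F = ma): kg·m/s²  ✗

Only torque has units kg·m²/s².

Answer: torque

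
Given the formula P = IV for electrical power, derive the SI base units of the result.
Units of each symbol in P = IV:
  I (current): A
  V (voltage, in volts): kg·m²/(s³·A)

Multiplying the contributions: [A] · [kg·m²/(s³·A)]
Adding exponents of each base unit: kg: 1, m: 2, s: -3
SI base units of electrical power: kg·m²/s³

Answer: kg·m²/s³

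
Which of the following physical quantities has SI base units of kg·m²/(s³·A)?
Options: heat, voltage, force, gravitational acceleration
Checking the SI base units of each option:
  heat (Q = mcΔT): kg·m²/s²  ✗
  voltage (V = IR): kg·m²/(s³·A)  ✓ matches
  force (F = ma): kg·m/s²  ✗
  gravitational acceleration (g = GM/r²): m/s²  ✗

Only voltage has units kg·m²/(s³·A).

Answer: voltage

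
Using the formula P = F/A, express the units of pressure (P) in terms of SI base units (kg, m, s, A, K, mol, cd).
Units of each symbol in P = F/A:
  F (force): kg·m/s²
  A (area): m²  → in the denominator, contributes 1/m²

Multiplying the contributions: [kg·m/s²] · [1/m²]
Adding exponents of each base unit: kg: 1, m: -1, s: -2
SI base units of pressure: kg/(m·s²)

Answer: kg/(m·s²)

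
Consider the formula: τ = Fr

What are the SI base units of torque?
Units of each symbol in τ = Fr:
  F (force): kg·m/s²
  r (lever arm): m

Multiplying the contributions: [kg·m/s²] · [m]
Adding exponents of each base unit: kg: 1, m: 2, s: -2
SI base units of torque: kg·m²/s²

Answer: kg·m²/s²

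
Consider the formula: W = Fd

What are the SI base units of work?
Units of each symbol in W = Fd:
  F (force): kg·m/s²
  d (displacement): m

Multiplying the contributions: [kg·m/s²] · [m]
Adding exponents of each base unit: kg: 1, m: 2, s: -2
SI base units of work: kg·m²/s²

Answer: kg·m²/s²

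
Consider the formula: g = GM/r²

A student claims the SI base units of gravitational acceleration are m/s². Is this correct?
Units of each symbol in g = GM/r²:
  G (gravitational constant): m³/(kg·s²)
  M (mass): kg
  r (distance): m  → to the power 2 in the denominator, contributes 1/m²

Multiplying the contributions: [m³/(kg·s²)] · [kg] · [1/m²]
Adding exponents of each base unit: m: 1, s: -2
SI base units of gravitational acceleration: m/s²

The claimed units m/s² match the derived units, so the claim is correct.

Answer: Yes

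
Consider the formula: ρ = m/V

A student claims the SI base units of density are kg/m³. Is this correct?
Units of each symbol in ρ = m/V:
  m (mass): kg
  V (volume): m³  → in the denominator, contributes 1/m³

Multiplying the contributions: [kg] · [1/m³]
Adding exponents of each base unit: kg: 1, m: -3
SI base units of density: kg/m³

The claimed units kg/m³ match the derived units, so the claim is correct.

Answer: Yes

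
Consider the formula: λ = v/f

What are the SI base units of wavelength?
Units of each symbol in λ = v/f:
  v (wave speed): m/s
  f (frequency): 1/s  → in the denominator, contributes s

Multiplying the contributions: [m/s] · [s]
Adding exponents of each base unit: m: 1
SI base units of wavelength: m

Answer: m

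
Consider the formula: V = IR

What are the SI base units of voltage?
Units of each symbol in V = IR:
  I (current): A
  R (resistance, in ohms): kg·m²/(s³·A²)

Multiplying the contributions: [A] · [kg·m²/(s³·A²)]
Adding exponents of each base unit: kg: 1, m: 2, s: -3, A: -1
SI base units of voltage: kg·m²/(s³·A)

Answer: kg·m²/(s³·A)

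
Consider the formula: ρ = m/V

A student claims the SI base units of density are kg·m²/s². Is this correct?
Units of each symbol in ρ = m/V:
  m (mass): kg
  V (volume): m³  → in the denominator, contributes 1/m³

Multiplying the contributions: [kg] · [1/m³]
Adding exponents of each base unit: kg: 1, m: -3
SI base units of density: kg/m³

The claimed units kg·m²/s² (exponents kg: 1, m: 2, s: -2) do not match the derived units kg/m³ (exponents kg: 1, m: -3), so the claim is incorrect.

Answer: No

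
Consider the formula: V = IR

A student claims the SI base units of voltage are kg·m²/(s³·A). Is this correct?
Units of each symbol in V = IR:
  I (current): A
  R (resistance, in ohms): kg·m²/(s³·A²)

Multiplying the contributions: [A] · [kg·m²/(s³·A²)]
Adding exponents of each base unit: kg: 1, m: 2, s: -3, A: -1
SI base units of voltage: kg·m²/(s³·A)

The claimed units kg·m²/(s³·A) match the derived units, so the claim is correct.

Answer: Yes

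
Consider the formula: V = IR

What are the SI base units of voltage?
Units of each symbol in V = IR:
  I (current): A
  R (resistance, in ohms): kg·m²/(s³·A²)

Multiplying the contributions: [A] · [kg·m²/(s³·A²)]
Adding exponents of each base unit: kg: 1, m: 2, s: -3, A: -1
SI base units of voltage: kg·m²/(s³·A)

Answer: kg·m²/(s³·A)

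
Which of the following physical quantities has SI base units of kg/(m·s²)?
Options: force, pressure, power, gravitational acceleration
Checking the SI base units of each option:
  force (F = ma): kg·m/s²  ✗
  pressure (P = F/A): kg/(m·s²)  ✓ matches
  power (P = W/t): kg·m²/s³  ✗
  gravitational acceleration (g = GM/r²): m/s²  ✗

Only pressure has units kg/(m·s²).

Answer: pressure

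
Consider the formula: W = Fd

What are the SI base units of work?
Units of each symbol in W = Fd:
  F (force): kg·m/s²
  d (displacement): m

Multiplying the contributions: [kg·m/s²] · [m]
Adding exponents of each base unit: kg: 1, m: 2, s: -2
SI base units of work: kg·m²/s²

Answer: kg·m²/s²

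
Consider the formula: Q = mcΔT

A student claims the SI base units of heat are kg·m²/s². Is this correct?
Units of each symbol in Q = mcΔT:
  m (mass): kg
  c (specific heat capacity, in J/(kg·K)): m²/(s²·K)
  ΔT (temperature change): K

Multiplying the contributions: [kg] · [m²/(s²·K)] · [K]
Adding exponents of each base unit: kg: 1, m: 2, s: -2
SI base units of heat: kg·m²/s²

The claimed units kg·m²/s² match the derived units, so the claim is correct.

Answer: Yes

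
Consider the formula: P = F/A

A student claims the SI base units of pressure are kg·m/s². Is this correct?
Units of each symbol in P = F/A:
  F (force): kg·m/s²
  A (area): m²  → in the denominator, contributes 1/m²

Multiplying the contributions: [kg·m/s²] · [1/m²]
Adding exponents of each base unit: kg: 1, m: -1, s: -2
SI base units of pressure: kg/(m·s²)

The claimed units kg·m/s² (exponents kg: 1, m: 1, s: -2) do not match the derived units kg/(m·s²) (exponents kg: 1, m: -1, s: -2), so the claim is incorrect.

Answer: No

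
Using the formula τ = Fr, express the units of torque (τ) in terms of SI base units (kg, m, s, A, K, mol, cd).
Units of each symbol in τ = Fr:
  F (force): kg·m/s²
  r (lever arm): m

Multiplying the contributions: [kg·m/s²] · [m]
Adding exponents of each base unit: kg: 1, m: 2, s: -2
SI base units of torque: kg·m²/s²

Answer: kg·m²/s²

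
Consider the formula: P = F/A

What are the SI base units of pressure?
Units of each symbol in P = F/A:
  F (force): kg·m/s²
  A (area): m²  → in the denominator, contributes 1/m²

Multiplying the contributions: [kg·m/s²] · [1/m²]
Adding exponents of each base unit: kg: 1, m: -1, s: -2
SI base units of pressure: kg/(m·s²)

Answer: kg/(m·s²)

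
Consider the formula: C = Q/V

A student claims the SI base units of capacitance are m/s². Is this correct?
Units of each symbol in C = Q/V:
  Q (charge, in coulombs): s·A
  V (voltage, in volts): kg·m²/(s³·A)  → in the denominator, contributes s³·A/(kg·m²)

Multiplying the contributions: [s·A] · [s³·A/(kg·m²)]
Adding exponents of each base unit: kg: -1, m: -2, s: 4, A: 2
SI base units of capacitance: s⁴·A²/(kg·m²)

The claimed units m/s² (exponents m: 1, s: -2) do not match the derived units s⁴·A²/(kg·m²) (exponents kg: -1, m: -2, s: 4, A: 2), so the claim is incorrect.

Answer: No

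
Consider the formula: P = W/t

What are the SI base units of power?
Units of each symbol in P = W/t:
  W (work): kg·m²/s²
  t (time): s  → in the denominator, contributes 1/s

Multiplying the contributions: [kg·m²/s²] · [1/s]
Adding exponents of each base unit: kg: 1, m: 2, s: -3
SI base units of power: kg·m²/s³

Answer: kg·m²/s³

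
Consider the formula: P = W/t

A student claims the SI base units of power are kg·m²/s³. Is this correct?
Units of each symbol in P = W/t:
  W (work): kg·m²/s²
  t (time): s  → in the denominator, contributes 1/s

Multiplying the contributions: [kg·m²/s²] · [1/s]
Adding exponents of each base unit: kg: 1, m: 2, s: -3
SI base units of power: kg·m²/s³

The claimed units kg·m²/s³ match the derived units, so the claim is correct.

Answer: Yes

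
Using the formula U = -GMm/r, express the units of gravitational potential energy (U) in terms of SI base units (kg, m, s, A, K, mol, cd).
Units of each symbol in U = -GMm/r:
  G (gravitational constant): m³/(kg·s²)
  M (mass): kg
  m (mass): kg
  r (distance): m  → in the denominator, contributes 1/m
  The minus sign does not affect the units.

Multiplying the contributions: [m³/(kg·s²)] · [kg] · [kg] · [1/m]
Adding exponents of each base unit: kg: 1, m: 2, s: -2
SI base units of gravitational potential energy: kg·m²/s²

Answer: kg·m²/s²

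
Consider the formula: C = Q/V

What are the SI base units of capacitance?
Units of each symbol in C = Q/V:
  Q (charge, in coulombs): s·A
  V (voltage, in volts): kg·m²/(s³·A)  → in the denominator, contributes s³·A/(kg·m²)

Multiplying the contributions: [s·A] · [s³·A/(kg·m²)]
Adding exponents of each base unit: kg: -1, m: -2, s: 4, A: 2
SI base units of capacitance: s⁴·A²/(kg·m²)

Answer: s⁴·A²/(kg·m²)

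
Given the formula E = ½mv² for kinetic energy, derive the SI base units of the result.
Units of each symbol in E = ½mv²:
  m (mass): kg
  v (speed): m/s  → to the power 2, contributes m²/s²
  The factor ½ is dimensionless.

Multiplying the contributions: [kg] · [m²/s²]
Adding exponents of each base unit: kg: 1, m: 2, s: -2
SI base units of kinetic energy: kg·m²/s²

Answer: kg·m²/s²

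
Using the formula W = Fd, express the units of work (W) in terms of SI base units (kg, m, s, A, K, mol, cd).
Units of each symbol in W = Fd:
  F (force): kg·m/s²
  d (displacement): m

Multiplying the contributions: [kg·m/s²] · [m]
Adding exponents of each base unit: kg: 1, m: 2, s: -2
SI base units of work: kg·m²/s²

Answer: kg·m²/s²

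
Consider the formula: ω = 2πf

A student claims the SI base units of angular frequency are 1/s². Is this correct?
Units of each symbol in ω = 2πf:
  f (frequency): 1/s
  The factor 2π is dimensionless.

Multiplying the contributions: [1/s]
Adding exponents of each base unit: s: -1
SI base units of angular frequency: 1/s

The claimed units 1/s² (exponents s: -2) do not match the derived units 1/s (exponents s: -1), so the claim is incorrect.

Answer: No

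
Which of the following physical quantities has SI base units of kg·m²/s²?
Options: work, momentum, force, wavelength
Checking the SI base units of each option:
  work (W = Fd): kg·m²/s²  ✓ matches
  momentum (p = mv): kg·m/s  ✗
  force (F = ma): kg·m/s²  ✗
  wavelength (λ = v/f): m  ✗

Only work has units kg·m²/s².

Answer: work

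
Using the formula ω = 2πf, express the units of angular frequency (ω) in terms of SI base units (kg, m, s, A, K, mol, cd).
Units of each symbol in ω = 2πf:
  f (frequency): 1/s
  The factor 2π is dimensionless.

Multiplying the contributions: [1/s]
Adding exponents of each base unit: s: -1
SI base units of angular frequency: 1/s

Answer: 1/s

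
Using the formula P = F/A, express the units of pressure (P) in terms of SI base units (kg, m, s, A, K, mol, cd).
Units of each symbol in P = F/A:
  F (force): kg·m/s²
  A (area): m²  → in the denominator, contributes 1/m²

Multiplying the contributions: [kg·m/s²] · [1/m²]
Adding exponents of each base unit: kg: 1, m: -1, s: -2
SI base units of pressure: kg/(m·s²)

Answer: kg/(m·s²)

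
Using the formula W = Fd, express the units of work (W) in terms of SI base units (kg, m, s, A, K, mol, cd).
Units of each symbol in W = Fd:
  F (force): kg·m/s²
  d (displacement): m

Multiplying the contributions: [kg·m/s²] · [m]
Adding exponents of each base unit: kg: 1, m: 2, s: -2
SI base units of work: kg·m²/s²

Answer: kg·m²/s²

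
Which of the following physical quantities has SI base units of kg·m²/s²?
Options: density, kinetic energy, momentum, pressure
Checking the SI base units of each option:
  density (ρ = m/V): kg/m³  ✗
  kinetic energy (E = ½mv²): kg·m²/s²  ✓ matches
  momentum (p = mv): kg·m/s  ✗
  pressure (P = F/A): kg/(m·s²)  ✗

Only kinetic energy has units kg·m²/s².

Answer: kinetic energy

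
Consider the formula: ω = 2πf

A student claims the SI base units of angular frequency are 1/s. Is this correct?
Units of each symbol in ω = 2πf:
  f (frequency): 1/s
  The factor 2π is dimensionless.

Multiplying the contributions: [1/s]
Adding exponents of each base unit: s: -1
SI base units of angular frequency: 1/s

The claimed units 1/s match the derived units, so the claim is correct.

Answer: Yes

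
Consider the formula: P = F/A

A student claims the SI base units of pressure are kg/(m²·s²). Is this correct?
Units of each symbol in P = F/A:
  F (force): kg·m/s²
  A (area): m²  → in the denominator, contributes 1/m²

Multiplying the contributions: [kg·m/s²] · [1/m²]
Adding exponents of each base unit: kg: 1, m: -1, s: -2
SI base units of pressure: kg/(m·s²)

The claimed units kg/(m²·s²) (exponents kg: 1, m: -2, s: -2) do not match the derived units kg/(m·s²) (exponents kg: 1, m: -1, s: -2), so the claim is incorrect.

Answer: No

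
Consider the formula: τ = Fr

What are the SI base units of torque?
Units of each symbol in τ = Fr:
  F (force): kg·m/s²
  r (lever arm): m

Multiplying the contributions: [kg·m/s²] · [m]
Adding exponents of each base unit: kg: 1, m: 2, s: -2
SI base units of torque: kg·m²/s²

Answer: kg·m²/s²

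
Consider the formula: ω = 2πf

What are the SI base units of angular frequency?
Units of each symbol in ω = 2πf:
  f (frequency): 1/s
  The factor 2π is dimensionless.

Multiplying the contributions: [1/s]
Adding exponents of each base unit: s: -1
SI base units of angular frequency: 1/s

Answer: 1/s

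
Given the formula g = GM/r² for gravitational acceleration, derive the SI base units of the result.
Units of each symbol in g = GM/r²:
  G (gravitational constant): m³/(kg·s²)
  M (mass): kg
  r (distance): m  → to the power 2 in the denominator, contributes 1/m²

Multiplying the contributions: [m³/(kg·s²)] · [kg] · [1/m²]
Adding exponents of each base unit: m: 1, s: -2
SI base units of gravitational acceleration: m/s²

Answer: m/s²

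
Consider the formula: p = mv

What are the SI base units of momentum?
Units of each symbol in p = mv:
  m (mass): kg
  v (velocity): m/s

Multiplying the contributions: [kg] · [m/s]
Adding exponents of each base unit: kg: 1, m: 1, s: -1
SI base units of momentum: kg·m/s

Answer: kg·m/s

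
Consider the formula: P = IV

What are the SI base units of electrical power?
Units of each symbol in P = IV:
  I (current): A
  V (voltage, in volts): kg·m²/(s³·A)

Multiplying the contributions: [A] · [kg·m²/(s³·A)]
Adding exponents of each base unit: kg: 1, m: 2, s: -3
SI base units of electrical power: kg·m²/s³

Answer: kg·m²/s³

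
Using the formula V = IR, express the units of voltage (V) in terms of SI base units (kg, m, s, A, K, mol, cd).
Units of each symbol in V = IR:
  I (current): A
  R (resistance, in ohms): kg·m²/(s³·A²)

Multiplying the contributions: [A] · [kg·m²/(s³·A²)]
Adding exponents of each base unit: kg: 1, m: 2, s: -3, A: -1
SI base units of voltage: kg·m²/(s³·A)

Answer: kg·m²/(s³·A)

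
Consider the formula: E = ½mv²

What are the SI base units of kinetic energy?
Units of each symbol in E = ½mv²:
  m (mass): kg
  v (speed): m/s  → to the power 2, contributes m²/s²
  The factor ½ is dimensionless.

Multiplying the contributions: [kg] · [m²/s²]
Adding exponents of each base unit: kg: 1, m: 2, s: -2
SI base units of kinetic energy: kg·m²/s²

Answer: kg·m²/s²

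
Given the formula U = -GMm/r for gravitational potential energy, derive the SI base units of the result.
Units of each symbol in U = -GMm/r:
  G (gravitational constant): m³/(kg·s²)
  M (mass): kg
  m (mass): kg
  r (distance): m  → in the denominator, contributes 1/m
  The minus sign does not affect the units.

Multiplying the contributions: [m³/(kg·s²)] · [kg] · [kg] · [1/m]
Adding exponents of each base unit: kg: 1, m: 2, s: -2
SI base units of gravitational potential energy: kg·m²/s²

Answer: kg·m²/s²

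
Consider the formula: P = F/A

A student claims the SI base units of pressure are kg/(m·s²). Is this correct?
Units of each symbol in P = F/A:
  F (force): kg·m/s²
  A (area): m²  → in the denominator, contributes 1/m²

Multiplying the contributions: [kg·m/s²] · [1/m²]
Adding exponents of each base unit: kg: 1, m: -1, s: -2
SI base units of pressure: kg/(m·s²)

The claimed units kg/(m·s²) match the derived units, so the claim is correct.

Answer: Yes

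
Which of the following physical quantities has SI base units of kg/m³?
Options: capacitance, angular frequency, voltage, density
Checking the SI base units of each option:
  capacitance (C = Q/V): s⁴·A²/(kg·m²)  ✗
  angular frequency (ω = 2πf): 1/s  ✗
  voltage (V = IR): kg·m²/(s³·A)  ✗
  density (ρ = m/V): kg/m³  ✓ matches

Only density has units kg/m³.

Answer: density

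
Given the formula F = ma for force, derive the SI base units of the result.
Units of each symbol in F = ma:
  m (mass): kg
  a (acceleration): m/s²

Multiplying the contributions: [kg] · [m/s²]
Adding exponents of each base unit: kg: 1, m: 1, s: -2
SI base units of force: kg·m/s²

Answer: kg·m/s²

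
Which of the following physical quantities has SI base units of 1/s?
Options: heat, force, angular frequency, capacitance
Checking the SI base units of each option:
  heat (Q = mcΔT): kg·m²/s²  ✗
  force (F = ma): kg·m/s²  ✗
  angular frequency (ω = 2πf): 1/s  ✓ matches
  capacitance (C = Q/V): s⁴·A²/(kg·m²)  ✗

Only angular frequency has units 1/s.

Answer: angular frequency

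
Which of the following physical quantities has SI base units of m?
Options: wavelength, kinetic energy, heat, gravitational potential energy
Checking the SI base units of each option:
  wavelength (λ = v/f): m  ✓ matches
  kinetic energy (E = ½mv²): kg·m²/s²  ✗
  heat (Q = mcΔT): kg·m²/s²  ✗
  gravitational potential energy (U = -GMm/r): kg·m²/s²  ✗

Only wavelength has units m.

Answer: wavelength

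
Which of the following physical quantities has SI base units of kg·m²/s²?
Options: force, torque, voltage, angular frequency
Checking the SI base units of each option:
  force (F = ma): kg·m/s²  ✗
  torque (τ = Fr): kg·m²/s²  ✓ matches
  voltage (V = IR): kg·m²/(s³·A)  ✗
  angular frequency (ω = 2πf): 1/s  ✗

Only torque has units kg·m²/s².

Answer: torque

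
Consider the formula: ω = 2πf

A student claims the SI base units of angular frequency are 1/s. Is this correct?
Units of each symbol in ω = 2πf:
  f (frequency): 1/s
  The factor 2π is dimensionless.

Multiplying the contributions: [1/s]
Adding exponents of each base unit: s: -1
SI base units of angular frequency: 1/s

The claimed units 1/s match the derived units, so the claim is correct.

Answer: Yes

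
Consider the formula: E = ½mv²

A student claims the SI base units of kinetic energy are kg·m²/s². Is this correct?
Units of each symbol in E = ½mv²:
  m (mass): kg
  v (speed): m/s  → to the power 2, contributes m²/s²
  The factor ½ is dimensionless.

Multiplying the contributions: [kg] · [m²/s²]
Adding exponents of each base unit: kg: 1, m: 2, s: -2
SI base units of kinetic energy: kg·m²/s²

The claimed units kg·m²/s² match the derived units, so the claim is correct.

Answer: Yes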